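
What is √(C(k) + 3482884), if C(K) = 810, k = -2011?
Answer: √3483694 ≈ 1866.5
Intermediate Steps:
√(C(k) + 3482884) = √(810 + 3482884) = √3483694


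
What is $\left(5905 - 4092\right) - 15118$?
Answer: $-13305$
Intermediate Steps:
$\left(5905 - 4092\right) - 15118 = 1813 - 15118 = -13305$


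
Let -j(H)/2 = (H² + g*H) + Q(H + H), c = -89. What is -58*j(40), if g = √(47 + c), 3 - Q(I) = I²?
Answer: -556452 + 4640*I*√42 ≈ -5.5645e+5 + 30071.0*I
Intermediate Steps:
Q(I) = 3 - I²
g = I*√42 (g = √(47 - 89) = √(-42) = I*√42 ≈ 6.4807*I)
j(H) = -6 + 6*H² - 2*I*H*√42 (j(H) = -2*((H² + (I*√42)*H) + (3 - (H + H)²)) = -2*((H² + I*H*√42) + (3 - (2*H)²)) = -2*((H² + I*H*√42) + (3 - 4*H²)) = -2*(3 - 3*H² + I*H*√42) = -6 + 6*H² - 2*I*H*√42)
-58*j(40) = -58*(-6 + 6*40² - 2*I*40*√42) = -58*(-6 + 6*1600 - 80*I*√42) = -58*(-6 + 9600 - 80*I*√42) = -58*(9594 - 80*I*√42) = -556452 + 4640*I*√42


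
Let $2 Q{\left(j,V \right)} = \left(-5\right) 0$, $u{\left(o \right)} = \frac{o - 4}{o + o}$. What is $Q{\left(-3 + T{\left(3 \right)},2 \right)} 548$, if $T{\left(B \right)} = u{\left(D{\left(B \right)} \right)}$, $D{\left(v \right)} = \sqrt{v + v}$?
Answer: $0$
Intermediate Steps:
$D{\left(v \right)} = \sqrt{2} \sqrt{v}$ ($D{\left(v \right)} = \sqrt{2 v} = \sqrt{2} \sqrt{v}$)
$u{\left(o \right)} = \frac{-4 + o}{2 o}$
$T{\left(B \right)} = \frac{\sqrt{2} \left(-4 + \sqrt{2} \sqrt{B}\right)}{4 \sqrt{B}}$ ($T{\left(B \right)} = \frac{-4 + \sqrt{2} \sqrt{B}}{2 \sqrt{2} \sqrt{B}} = \frac{\frac{\sqrt{2}}{2 \sqrt{B}} \left(-4 + \sqrt{2} \sqrt{B}\right)}{2} = \frac{\sqrt{2} \left(-4 + \sqrt{2} \sqrt{B}\right)}{4 \sqrt{B}}$)
$Q{\left(j,V \right)} = 0$ ($Q{\left(j,V \right)} = \frac{\left(-5\right) 0}{2} = \frac{1}{2} \cdot 0 = 0$)
$Q{\left(-3 + T{\left(3 \right)},2 \right)} 548 = 0 \cdot 548 = 0$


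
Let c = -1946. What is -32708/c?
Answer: 16354/973 ≈ 16.808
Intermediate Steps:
-32708/c = -32708/(-1946) = -32708*(-1/1946) = 16354/973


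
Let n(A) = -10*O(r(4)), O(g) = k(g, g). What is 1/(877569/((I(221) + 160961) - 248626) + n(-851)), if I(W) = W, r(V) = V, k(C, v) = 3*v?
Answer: -4164/541469 ≈ -0.0076902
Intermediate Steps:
O(g) = 3*g
n(A) = -120 (n(A) = -30*4 = -10*12 = -120)
1/(877569/((I(221) + 160961) - 248626) + n(-851)) = 1/(877569/((221 + 160961) - 248626) - 120) = 1/(877569/(161182 - 248626) - 120) = 1/(877569/(-87444) - 120) = 1/(877569*(-1/87444) - 120) = 1/(-41789/4164 - 120) = 1/(-541469/4164) = -4164/541469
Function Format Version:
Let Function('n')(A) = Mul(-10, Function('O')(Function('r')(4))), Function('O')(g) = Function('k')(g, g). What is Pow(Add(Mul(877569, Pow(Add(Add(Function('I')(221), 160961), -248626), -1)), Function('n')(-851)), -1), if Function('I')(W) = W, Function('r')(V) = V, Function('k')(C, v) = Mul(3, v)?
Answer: Rational(-4164, 541469) ≈ -0.0076902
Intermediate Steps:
Function('O')(g) = Mul(3, g)
Function('n')(A) = -120 (Function('n')(A) = Mul(-10, Mul(3, 4)) = Mul(-10, 12) = -120)
Pow(Add(Mul(877569, Pow(Add(Add(Function('I')(221), 160961), -248626), -1)), Function('n')(-851)), -1) = Pow(Add(Mul(877569, Pow(Add(Add(221, 160961), -248626), -1)), -120), -1) = Pow(Add(Mul(877569, Pow(Add(161182, -248626), -1)), -120), -1) = Pow(Add(Mul(877569, Pow(-87444, -1)), -120), -1) = Pow(Add(Mul(877569, Rational(-1, 87444)), -120), -1) = Pow(Add(Rational(-41789, 4164), -120), -1) = Pow(Rational(-541469, 4164), -1) = Rational(-4164, 541469)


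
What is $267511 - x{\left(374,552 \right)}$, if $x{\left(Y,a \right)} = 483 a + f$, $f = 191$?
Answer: $704$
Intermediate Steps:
$x{\left(Y,a \right)} = 191 + 483 a$ ($x{\left(Y,a \right)} = 483 a + 191 = 191 + 483 a$)
$267511 - x{\left(374,552 \right)} = 267511 - \left(191 + 483 \cdot 552\right) = 267511 - \left(191 + 266616\right) = 267511 - 266807 = 704$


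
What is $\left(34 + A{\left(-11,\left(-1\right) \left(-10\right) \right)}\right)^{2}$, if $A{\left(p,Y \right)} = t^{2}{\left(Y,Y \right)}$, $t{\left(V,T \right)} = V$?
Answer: $17956$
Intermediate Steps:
$A{\left(p,Y \right)} = Y^{2}$
$\left(34 + A{\left(-11,\left(-1\right) \left(-10\right) \right)}\right)^{2} = \left(34 + \left(\left(-1\right) \left(-10\right)\right)^{2}\right)^{2} = \left(34 + 10^{2}\right)^{2} = \left(34 + 100\right)^{2} = 134^{2} = 17956$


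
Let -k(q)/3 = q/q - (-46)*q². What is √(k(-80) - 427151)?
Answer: I*√1310354 ≈ 1144.7*I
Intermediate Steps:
k(q) = -3 - 138*q² (k(q) = -3*(q/q - (-46)*q²) = -3*(1 + 46*q²) = -3 - 138*q²)
√(k(-80) - 427151) = √((-3 - 138*(-80)²) - 427151) = √((-3 - 138*6400) - 427151) = √((-3 - 883200) - 427151) = √(-883203 - 427151) = √(-1310354) = I*√1310354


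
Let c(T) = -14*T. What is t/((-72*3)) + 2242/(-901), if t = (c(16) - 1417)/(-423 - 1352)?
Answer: -287020447/115147800 ≈ -2.4926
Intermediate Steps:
t = 1641/1775 (t = (-14*16 - 1417)/(-423 - 1352) = (-224 - 1417)/(-1775) = -1641*(-1/1775) = 1641/1775 ≈ 0.92451)
t/((-72*3)) + 2242/(-901) = 1641/(1775*((-72*3))) + 2242/(-901) = (1641/1775)/(-216) + 2242*(-1/901) = (1641/1775)*(-1/216) - 2242/901 = -547/127800 - 2242/901 = -287020447/115147800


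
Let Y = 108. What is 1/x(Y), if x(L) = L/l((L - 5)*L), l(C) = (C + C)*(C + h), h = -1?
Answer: 2291338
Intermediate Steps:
l(C) = 2*C*(-1 + C) (l(C) = (C + C)*(C - 1) = (2*C)*(-1 + C) = 2*C*(-1 + C))
x(L) = 1/(2*(-1 + L*(-5 + L))*(-5 + L)) (x(L) = L/((2*((L - 5)*L)*(-1 + (L - 5)*L))) = L/((2*((-5 + L)*L)*(-1 + (-5 + L)*L))) = L/((2*(L*(-5 + L))*(-1 + L*(-5 + L)))) = L/((2*L*(-1 + L*(-5 + L))*(-5 + L))) = L*(1/(2*L*(-1 + L*(-5 + L))*(-5 + L))) = 1/(2*(-1 + L*(-5 + L))*(-5 + L)))
1/x(Y) = 1/(1/(2*(-1 + 108*(-5 + 108))*(-5 + 108))) = 1/((½)/((-1 + 108*103)*103)) = 1/((½)*(1/103)/(-1 + 11124)) = 1/((½)*(1/103)/11123) = 1/((½)*(1/11123)*(1/103)) = 1/(1/2291338) = 2291338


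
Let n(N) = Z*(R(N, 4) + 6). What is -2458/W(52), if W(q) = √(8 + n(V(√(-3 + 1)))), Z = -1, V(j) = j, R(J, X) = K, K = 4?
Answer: 1229*I*√2 ≈ 1738.1*I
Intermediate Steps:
R(J, X) = 4
n(N) = -10 (n(N) = -(4 + 6) = -1*10 = -10)
W(q) = I*√2 (W(q) = √(8 - 10) = √(-2) = I*√2)
-2458/W(52) = -2458*(-I*√2/2) = -(-1229)*I*√2 = 1229*I*√2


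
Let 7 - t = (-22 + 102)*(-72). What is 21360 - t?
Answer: 15593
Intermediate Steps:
t = 5767 (t = 7 - (-22 + 102)*(-72) = 7 - 80*(-72) = 7 - 1*(-5760) = 7 + 5760 = 5767)
21360 - t = 21360 - 1*5767 = 21360 - 5767 = 15593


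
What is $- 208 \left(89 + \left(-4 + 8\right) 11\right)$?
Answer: $-27664$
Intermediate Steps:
$- 208 \left(89 + \left(-4 + 8\right) 11\right) = - 208 \left(89 + 4 \cdot 11\right) = - 208 \left(89 + 44\right) = \left(-208\right) 133 = -27664$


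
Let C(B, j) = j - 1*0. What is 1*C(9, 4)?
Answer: 4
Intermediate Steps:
C(B, j) = j (C(B, j) = j + 0 = j)
1*C(9, 4) = 1*4 = 4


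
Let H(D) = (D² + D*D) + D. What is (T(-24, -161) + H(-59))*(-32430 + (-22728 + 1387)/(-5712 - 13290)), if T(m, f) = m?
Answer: -1412977599067/6334 ≈ -2.2308e+8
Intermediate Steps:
H(D) = D + 2*D² (H(D) = (D² + D²) + D = 2*D² + D = D + 2*D²)
(T(-24, -161) + H(-59))*(-32430 + (-22728 + 1387)/(-5712 - 13290)) = (-24 - 59*(1 + 2*(-59)))*(-32430 + (-22728 + 1387)/(-5712 - 13290)) = (-24 - 59*(1 - 118))*(-32430 - 21341/(-19002)) = (-24 - 59*(-117))*(-32430 - 21341*(-1/19002)) = (-24 + 6903)*(-32430 + 21341/19002) = 6879*(-616213519/19002) = -1412977599067/6334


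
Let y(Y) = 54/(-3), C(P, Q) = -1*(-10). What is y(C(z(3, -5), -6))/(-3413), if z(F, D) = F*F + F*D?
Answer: 18/3413 ≈ 0.0052740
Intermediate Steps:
z(F, D) = F² + D*F
C(P, Q) = 10
y(Y) = -18 (y(Y) = 54*(-⅓) = -18)
y(C(z(3, -5), -6))/(-3413) = -18/(-3413) = -18*(-1/3413) = 18/3413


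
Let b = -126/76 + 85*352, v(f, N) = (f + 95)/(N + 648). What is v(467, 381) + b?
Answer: 1169888369/39102 ≈ 29919.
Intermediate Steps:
v(f, N) = (95 + f)/(648 + N)
b = 1136897/38 (b = -126*1/76 + 29920 = -63/38 + 29920 = 1136897/38 ≈ 29918.)
v(467, 381) + b = (95 + 467)/(648 + 381) + 1136897/38 = 562/1029 + 1136897/38 = 1169888369/39102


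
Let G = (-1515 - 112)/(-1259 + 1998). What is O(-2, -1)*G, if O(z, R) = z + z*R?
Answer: 0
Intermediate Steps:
G = -1627/739 ≈ -2.2016
O(z, R) = z + R*z
O(-2, -1)*G = -2*(1 - 1)*(-1627/739) = -2*0*(-1627/739) = 0*(-1627/739) = 0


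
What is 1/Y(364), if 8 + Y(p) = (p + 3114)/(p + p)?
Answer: -364/1173 ≈ -0.31032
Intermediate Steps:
Y(p) = -8 + (3114 + p)/(2*p) (Y(p) = -8 + (p + 3114)/(p + p) = -8 + (3114 + p)/((2*p)) = -8 + (3114 + p)*(1/(2*p)) = -8 + (3114 + p)/(2*p))
1/Y(364) = 1/(-15/2 + 1557/364) = 1/(-1173/364) = -364/1173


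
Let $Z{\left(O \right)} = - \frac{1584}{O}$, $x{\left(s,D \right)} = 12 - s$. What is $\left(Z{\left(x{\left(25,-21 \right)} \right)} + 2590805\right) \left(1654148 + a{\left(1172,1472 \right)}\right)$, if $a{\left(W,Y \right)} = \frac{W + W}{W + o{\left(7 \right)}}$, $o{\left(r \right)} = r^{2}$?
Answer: $\frac{68028208711599548}{15873} \approx 4.2858 \cdot 10^{12}$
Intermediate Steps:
$a{\left(W,Y \right)} = \frac{2 W}{49 + W}$ ($a{\left(W,Y \right)} = \frac{W + W}{W + 7^{2}} = \frac{2 W}{W + 49} = \frac{2 W}{49 + W}$)
$\left(Z{\left(x{\left(25,-21 \right)} \right)} + 2590805\right) \left(1654148 + a{\left(1172,1472 \right)}\right) = \left(- \frac{1584}{12 - 25} + 2590805\right) \left(1654148 + 2 \cdot 1172 \frac{1}{49 + 1172}\right) = \left(- \frac{1584}{12 - 25} + 2590805\right) \left(1654148 + 2 \cdot 1172 \cdot \frac{1}{1221}\right) = \left(- \frac{1584}{-13} + 2590805\right) \left(1654148 + 2 \cdot 1172 \cdot \frac{1}{1221}\right) = \left(\left(-1584\right) \left(- \frac{1}{13}\right) + 2590805\right) \left(1654148 + \frac{2344}{1221}\right) = \left(\frac{1584}{13} + 2590805\right) \frac{2019717052}{1221} = \frac{33682049}{13} \cdot \frac{2019717052}{1221} = \frac{68028208711599548}{15873}$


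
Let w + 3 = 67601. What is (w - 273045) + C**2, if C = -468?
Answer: 13577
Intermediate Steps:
w = 67598 (w = -3 + 67601 = 67598)
(w - 273045) + C**2 = (67598 - 273045) + (-468)**2 = -205447 + 219024 = 13577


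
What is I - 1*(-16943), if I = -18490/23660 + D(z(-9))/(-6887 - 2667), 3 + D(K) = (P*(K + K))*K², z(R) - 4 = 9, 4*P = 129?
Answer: 22508210625/1329692 ≈ 16927.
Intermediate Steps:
P = 129/4 (P = (¼)*129 = 129/4 ≈ 32.250)
z(R) = 13 (z(R) = 4 + 9 = 13)
D(K) = -3 + 129*K³/2 (D(K) = -3 + (129*(K + K)/4)*K² = -3 + (129*(2*K)/4)*K² = -3 + (129*K/2)*K² = -3 + 129*K³/2)
I = -20760931/1329692 (I = -18490/23660 + (-3 + (129/2)*13³)/(-6887 - 2667) = -18490*1/23660 + (-3 + (129/2)*2197)/(-9554) = -1849/2366 + (-3 + 283413/2)*(-1/9554) = -1849/2366 + (283407/2)*(-1/9554) = -1849/2366 - 16671/1124 = -20760931/1329692 ≈ -15.613)
I - 1*(-16943) = -20760931/1329692 - 1*(-16943) = -20760931/1329692 + 16943 = 22508210625/1329692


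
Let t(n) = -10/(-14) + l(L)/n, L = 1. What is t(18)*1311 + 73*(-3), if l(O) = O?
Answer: 33191/42 ≈ 790.26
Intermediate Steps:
t(n) = 5/7 + 1/n (t(n) = -10/(-14) + 1/n = -10*(-1/14) + 1/n = 5/7 + 1/n)
t(18)*1311 + 73*(-3) = (5/7 + 1/18)*1311 + 73*(-3) = (5/7 + 1/18)*1311 - 219 = (97/126)*1311 - 219 = 42389/42 - 219 = 33191/42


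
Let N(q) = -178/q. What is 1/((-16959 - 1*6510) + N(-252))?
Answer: -126/2957005 ≈ -4.2611e-5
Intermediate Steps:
1/((-16959 - 1*6510) + N(-252)) = 1/((-16959 - 1*6510) - 178/(-252)) = 1/((-16959 - 6510) - 178*(-1/252)) = 1/(-23469 + 89/126) = 1/(-2957005/126) = -126/2957005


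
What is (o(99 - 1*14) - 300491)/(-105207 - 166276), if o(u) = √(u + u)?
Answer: 300491/271483 - √170/271483 ≈ 1.1068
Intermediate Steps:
o(u) = √2*√u (o(u) = √(2*u) = √2*√u)
(o(99 - 1*14) - 300491)/(-105207 - 166276) = (√2*√(99 - 1*14) - 300491)/(-105207 - 166276) = (√2*√(99 - 14) - 300491)/(-271483) = (√2*√85 - 300491)*(-1/271483) = (√170 - 300491)*(-1/271483) = (-300491 + √170)*(-1/271483) = 300491/271483 - √170/271483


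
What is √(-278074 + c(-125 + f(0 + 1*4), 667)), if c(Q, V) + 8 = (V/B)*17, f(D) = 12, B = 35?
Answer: I*√340253585/35 ≈ 527.03*I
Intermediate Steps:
c(Q, V) = -8 + 17*V/35 (c(Q, V) = -8 + (V/35)*17 = -8 + 17*V/35)
√(-278074 + c(-125 + f(0 + 1*4), 667)) = √(-278074 + (-8 + (17/35)*667)) = √(-278074 + (-8 + 11339/35)) = √(-278074 + 11059/35) = √(-9721531/35) = I*√340253585/35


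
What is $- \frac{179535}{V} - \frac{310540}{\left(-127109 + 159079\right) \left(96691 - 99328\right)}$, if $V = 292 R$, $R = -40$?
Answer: $\frac{302786110667}{19693622304} \approx 15.375$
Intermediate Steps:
$V = -11680$ ($V = 292 \left(-40\right) = -11680$)
$- \frac{179535}{V} - \frac{310540}{\left(-127109 + 159079\right) \left(96691 - 99328\right)} = - \frac{179535}{-11680} - \frac{310540}{\left(-127109 + 159079\right) \left(96691 - 99328\right)} = \left(-179535\right) \left(- \frac{1}{11680}\right) - \frac{310540}{31970 \left(-2637\right)} = \frac{35907}{2336} - \frac{310540}{-84304890} = \frac{35907}{2336} - - \frac{31054}{8430489} = \frac{35907}{2336} + \frac{31054}{8430489} = \frac{302786110667}{19693622304}$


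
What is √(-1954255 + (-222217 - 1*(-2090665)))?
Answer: I*√85807 ≈ 292.93*I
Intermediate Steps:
√(-1954255 + (-222217 - 1*(-2090665))) = √(-1954255 + (-222217 + 2090665)) = √(-1954255 + 1868448) = √(-85807) = I*√85807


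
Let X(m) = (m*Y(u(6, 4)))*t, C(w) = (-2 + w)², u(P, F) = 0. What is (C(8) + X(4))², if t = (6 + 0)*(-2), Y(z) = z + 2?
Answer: 3600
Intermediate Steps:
Y(z) = 2 + z
t = -12 (t = 6*(-2) = -12)
X(m) = -24*m (X(m) = (m*(2 + 0))*(-12) = (m*2)*(-12) = (2*m)*(-12) = -24*m)
(C(8) + X(4))² = ((-2 + 8)² - 24*4)² = (6² - 96)² = (36 - 96)² = (-60)² = 3600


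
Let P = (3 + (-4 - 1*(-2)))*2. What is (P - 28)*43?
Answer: -1118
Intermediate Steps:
P = 2 (P = (3 + (-4 + 2))*2 = (3 - 2)*2 = 1*2 = 2)
(P - 28)*43 = (2 - 28)*43 = -26*43 = -1118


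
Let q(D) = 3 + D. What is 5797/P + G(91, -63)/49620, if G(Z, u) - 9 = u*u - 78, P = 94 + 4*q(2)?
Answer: 4801529/94278 ≈ 50.929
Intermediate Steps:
P = 114 (P = 94 + 4*(3 + 2) = 94 + 4*5 = 94 + 20 = 114)
G(Z, u) = -69 + u**2 (G(Z, u) = 9 + (u*u - 78) = 9 + (u**2 - 78) = 9 + (-78 + u**2) = -69 + u**2)
5797/P + G(91, -63)/49620 = 5797/114 + (-69 + (-63)**2)/49620 = 5797*(1/114) + (-69 + 3969)*(1/49620) = 5797/114 + 3900*(1/49620) = 5797/114 + 65/827 = 4801529/94278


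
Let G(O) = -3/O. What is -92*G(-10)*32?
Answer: -4416/5 ≈ -883.20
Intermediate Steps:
-92*G(-10)*32 = -(-276)/(-10)*32 = -(-276)*(-1)/10*32 = -92*3/10*32 = -138/5*32 = -4416/5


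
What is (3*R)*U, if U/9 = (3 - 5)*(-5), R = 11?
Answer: 2970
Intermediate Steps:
U = 90 (U = 9*((3 - 5)*(-5)) = 9*(-2*(-5)) = 9*10 = 90)
(3*R)*U = (3*11)*90 = 33*90 = 2970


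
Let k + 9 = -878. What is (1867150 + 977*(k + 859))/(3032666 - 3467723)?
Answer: -1839794/435057 ≈ -4.2289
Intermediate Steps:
k = -887 (k = -9 - 878 = -887)
(1867150 + 977*(k + 859))/(3032666 - 3467723) = (1867150 + 977*(-887 + 859))/(3032666 - 3467723) = (1867150 + 977*(-28))/(-435057) = (1867150 - 27356)*(-1/435057) = 1839794*(-1/435057) = -1839794/435057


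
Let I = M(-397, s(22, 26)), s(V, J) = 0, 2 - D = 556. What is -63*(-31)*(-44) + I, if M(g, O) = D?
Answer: -86486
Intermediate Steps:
D = -554 (D = 2 - 1*556 = 2 - 556 = -554)
M(g, O) = -554
I = -554
-63*(-31)*(-44) + I = -63*(-31)*(-44) - 554 = 1953*(-44) - 554 = -85932 - 554 = -86486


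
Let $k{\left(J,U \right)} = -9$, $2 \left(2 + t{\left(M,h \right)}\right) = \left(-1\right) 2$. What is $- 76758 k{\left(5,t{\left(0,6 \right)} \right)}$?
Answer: $690822$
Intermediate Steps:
$t{\left(M,h \right)} = -3$ ($t{\left(M,h \right)} = -2 + \frac{\left(-1\right) 2}{2} = -2 + \frac{1}{2} \left(-2\right) = -2 - 1 = -3$)
$- 76758 k{\left(5,t{\left(0,6 \right)} \right)} = \left(-76758\right) \left(-9\right) = 690822$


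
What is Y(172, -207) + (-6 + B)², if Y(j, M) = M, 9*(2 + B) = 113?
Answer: -15086/81 ≈ -186.25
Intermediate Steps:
B = 95/9 (B = -2 + (⅑)*113 = -2 + 113/9 = 95/9 ≈ 10.556)
Y(172, -207) + (-6 + B)² = -207 + (-6 + 95/9)² = -207 + (41/9)² = -207 + 1681/81 = -15086/81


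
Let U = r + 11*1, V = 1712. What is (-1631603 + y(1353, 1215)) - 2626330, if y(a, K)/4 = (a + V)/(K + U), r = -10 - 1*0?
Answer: -1294408567/304 ≈ -4.2579e+6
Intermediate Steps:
r = -10 (r = -10 + 0 = -10)
U = 1 (U = -10 + 11*1 = -10 + 11 = 1)
y(a, K) = 4*(1712 + a)/(1 + K) (y(a, K) = 4*((a + 1712)/(K + 1)) = 4*((1712 + a)/(1 + K)) = 4*(1712 + a)/(1 + K))
(-1631603 + y(1353, 1215)) - 2626330 = (-1631603 + 4*(1712 + 1353)/(1 + 1215)) - 2626330 = (-1631603 + 4*3065/1216) - 2626330 = (-1631603 + 4*(1/1216)*3065) - 2626330 = (-1631603 + 3065/304) - 2626330 = -496004247/304 - 2626330 = -1294408567/304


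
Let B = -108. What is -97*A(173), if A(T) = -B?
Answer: -10476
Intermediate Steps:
A(T) = 108 (A(T) = -1*(-108) = 108)
-97*A(173) = -97*108 = -10476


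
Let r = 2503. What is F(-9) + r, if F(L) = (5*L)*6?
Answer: 2233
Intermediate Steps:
F(L) = 30*L
F(-9) + r = 30*(-9) + 2503 = -270 + 2503 = 2233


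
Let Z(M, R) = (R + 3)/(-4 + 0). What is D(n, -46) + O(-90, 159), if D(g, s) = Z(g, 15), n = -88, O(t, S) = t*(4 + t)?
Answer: 15471/2 ≈ 7735.5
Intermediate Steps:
Z(M, R) = -¾ - R/4 (Z(M, R) = (3 + R)/(-4) = (3 + R)*(-¼) = -¾ - R/4)
D(g, s) = -9/2 (D(g, s) = -¾ - ¼*15 = -¾ - 15/4 = -9/2)
D(n, -46) + O(-90, 159) = -9/2 - 90*(4 - 90) = -9/2 - 90*(-86) = -9/2 + 7740 = 15471/2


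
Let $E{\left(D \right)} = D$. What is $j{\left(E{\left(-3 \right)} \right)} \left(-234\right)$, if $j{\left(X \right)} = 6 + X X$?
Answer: $-3510$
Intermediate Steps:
$j{\left(X \right)} = 6 + X^{2}$
$j{\left(E{\left(-3 \right)} \right)} \left(-234\right) = \left(6 + \left(-3\right)^{2}\right) \left(-234\right) = \left(6 + 9\right) \left(-234\right) = 15 \left(-234\right) = -3510$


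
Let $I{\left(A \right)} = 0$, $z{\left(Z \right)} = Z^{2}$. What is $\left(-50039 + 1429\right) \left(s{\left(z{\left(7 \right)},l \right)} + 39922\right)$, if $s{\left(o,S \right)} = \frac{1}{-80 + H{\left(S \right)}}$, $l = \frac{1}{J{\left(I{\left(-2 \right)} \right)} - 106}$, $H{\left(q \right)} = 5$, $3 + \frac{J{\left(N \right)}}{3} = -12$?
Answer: $- \frac{29109116578}{15} \approx -1.9406 \cdot 10^{9}$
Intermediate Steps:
$J{\left(N \right)} = -45$ ($J{\left(N \right)} = -9 + 3 \left(-12\right) = -9 - 36 = -45$)
$l = - \frac{1}{151}$ ($l = \frac{1}{-45 - 106} = \frac{1}{-151} = - \frac{1}{151} \approx -0.0066225$)
$s{\left(o,S \right)} = - \frac{1}{75}$ ($s{\left(o,S \right)} = \frac{1}{-80 + 5} = \frac{1}{-75} = - \frac{1}{75}$)
$\left(-50039 + 1429\right) \left(s{\left(z{\left(7 \right)},l \right)} + 39922\right) = \left(-50039 + 1429\right) \left(- \frac{1}{75} + 39922\right) = \left(-48610\right) \frac{2994149}{75} = - \frac{29109116578}{15}$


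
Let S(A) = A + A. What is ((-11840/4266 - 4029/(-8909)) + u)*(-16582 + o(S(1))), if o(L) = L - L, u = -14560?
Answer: 4588675966634426/19002897 ≈ 2.4147e+8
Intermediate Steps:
S(A) = 2*A
o(L) = 0
((-11840/4266 - 4029/(-8909)) + u)*(-16582 + o(S(1))) = ((-11840/4266 - 4029/(-8909)) - 14560)*(-16582 + 0) = ((-11840*1/4266 - 4029*(-1/8909)) - 14560)*(-16582) = ((-5920/2133 + 4029/8909) - 14560)*(-16582) = (-44147423/19002897 - 14560)*(-16582) = -276726327743/19002897*(-16582) = 4588675966634426/19002897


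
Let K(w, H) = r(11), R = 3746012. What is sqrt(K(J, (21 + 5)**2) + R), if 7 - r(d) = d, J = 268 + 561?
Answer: 2*sqrt(936502) ≈ 1935.5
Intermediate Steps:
J = 829
r(d) = 7 - d
K(w, H) = -4 (K(w, H) = 7 - 1*11 = 7 - 11 = -4)
sqrt(K(J, (21 + 5)**2) + R) = sqrt(-4 + 3746012) = sqrt(3746008) = 2*sqrt(936502)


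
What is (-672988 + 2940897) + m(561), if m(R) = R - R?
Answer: 2267909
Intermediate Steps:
m(R) = 0
(-672988 + 2940897) + m(561) = (-672988 + 2940897) + 0 = 2267909 + 0 = 2267909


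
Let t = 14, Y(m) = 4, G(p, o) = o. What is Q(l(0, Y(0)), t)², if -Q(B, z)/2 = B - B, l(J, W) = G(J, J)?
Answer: 0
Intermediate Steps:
l(J, W) = J
Q(B, z) = 0 (Q(B, z) = -2*(B - B) = -2*0 = 0)
Q(l(0, Y(0)), t)² = 0² = 0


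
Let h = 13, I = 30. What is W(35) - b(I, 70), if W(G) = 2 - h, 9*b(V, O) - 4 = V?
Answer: -133/9 ≈ -14.778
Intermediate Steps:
b(V, O) = 4/9 + V/9
W(G) = -11 (W(G) = 2 - 1*13 = 2 - 13 = -11)
W(35) - b(I, 70) = -11 - (4/9 + (1/9)*30) = -11 - (4/9 + 10/3) = -11 - 1*34/9 = -11 - 34/9 = -133/9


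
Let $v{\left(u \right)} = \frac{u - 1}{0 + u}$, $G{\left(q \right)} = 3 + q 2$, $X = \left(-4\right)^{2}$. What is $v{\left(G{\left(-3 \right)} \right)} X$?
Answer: $\frac{64}{3} \approx 21.333$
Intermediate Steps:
$X = 16$
$G{\left(q \right)} = 3 + 2 q$
$v{\left(u \right)} = \frac{-1 + u}{u}$
$v{\left(G{\left(-3 \right)} \right)} X = \frac{-1 + \left(3 + 2 \left(-3\right)\right)}{3 + 2 \left(-3\right)} 16 = \frac{-1 + \left(3 - 6\right)}{3 - 6} \cdot 16 = \frac{-1 - 3}{-3} \cdot 16 = \left(- \frac{1}{3}\right) \left(-4\right) 16 = \frac{4}{3} \cdot 16 = \frac{64}{3}$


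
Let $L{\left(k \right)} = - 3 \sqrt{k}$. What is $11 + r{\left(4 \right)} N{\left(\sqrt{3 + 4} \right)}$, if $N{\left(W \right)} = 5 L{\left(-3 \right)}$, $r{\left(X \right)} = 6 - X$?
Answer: $11 - 30 i \sqrt{3} \approx 11.0 - 51.962 i$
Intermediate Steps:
$N{\left(W \right)} = - 15 i \sqrt{3}$ ($N{\left(W \right)} = 5 \left(- 3 \sqrt{-3}\right) = 5 \left(- 3 i \sqrt{3}\right) = - 15 i \sqrt{3}$)
$11 + r{\left(4 \right)} N{\left(\sqrt{3 + 4} \right)} = 11 + \left(6 - 4\right) \left(- 15 i \sqrt{3}\right) = 11 + 2 \left(- 15 i \sqrt{3}\right) = 11 - 30 i \sqrt{3}$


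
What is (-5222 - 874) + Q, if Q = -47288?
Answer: -53384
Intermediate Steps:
(-5222 - 874) + Q = (-5222 - 874) - 47288 = -6096 - 47288 = -53384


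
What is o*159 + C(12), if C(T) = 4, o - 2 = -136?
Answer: -21302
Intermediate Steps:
o = -134 (o = 2 - 136 = -134)
o*159 + C(12) = -134*159 + 4 = -21306 + 4 = -21302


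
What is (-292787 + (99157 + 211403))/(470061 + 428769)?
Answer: 17773/898830 ≈ 0.019773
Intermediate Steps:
(-292787 + (99157 + 211403))/(470061 + 428769) = (-292787 + 310560)/898830 = 17773*(1/898830) = 17773/898830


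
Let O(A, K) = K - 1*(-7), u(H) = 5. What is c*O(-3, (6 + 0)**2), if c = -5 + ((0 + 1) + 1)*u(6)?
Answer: 215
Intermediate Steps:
O(A, K) = 7 + K (O(A, K) = K + 7 = 7 + K)
c = 5 (c = -5 + ((0 + 1) + 1)*5 = -5 + (1 + 1)*5 = -5 + 2*5 = -5 + 10 = 5)
c*O(-3, (6 + 0)**2) = 5*(7 + (6 + 0)**2) = 5*(7 + 6**2) = 5*(7 + 36) = 5*43 = 215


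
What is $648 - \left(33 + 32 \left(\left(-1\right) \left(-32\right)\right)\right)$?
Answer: $-409$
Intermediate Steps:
$648 - \left(33 + 32 \left(\left(-1\right) \left(-32\right)\right)\right) = 648 - 1057 = -409$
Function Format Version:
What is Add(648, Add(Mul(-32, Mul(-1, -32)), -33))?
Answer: -409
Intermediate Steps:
Add(648, Add(Mul(-32, Mul(-1, -32)), -33)) = Add(648, Add(Mul(-32, 32), -33)) = Add(648, Add(-1024, -33)) = Add(648, -1057) = -409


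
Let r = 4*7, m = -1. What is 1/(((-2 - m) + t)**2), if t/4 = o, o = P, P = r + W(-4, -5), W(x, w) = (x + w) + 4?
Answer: 1/8281 ≈ 0.00012076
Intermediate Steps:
W(x, w) = 4 + w + x (W(x, w) = (w + x) + 4 = 4 + w + x)
r = 28
P = 23 (P = 28 + (4 - 5 - 4) = 28 - 5 = 23)
o = 23
t = 92 (t = 4*23 = 92)
1/(((-2 - m) + t)**2) = 1/(((-2 - 1*(-1)) + 92)**2) = 1/(((-2 + 1) + 92)**2) = 1/((-1 + 92)**2) = 1/(91**2) = 1/8281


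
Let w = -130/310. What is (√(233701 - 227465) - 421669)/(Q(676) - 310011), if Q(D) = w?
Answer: 13071739/9610354 - 31*√1559/4805177 ≈ 1.3599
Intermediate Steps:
w = -13/31 (w = -130*1/310 = -13/31 ≈ -0.41935)
Q(D) = -13/31
(√(233701 - 227465) - 421669)/(Q(676) - 310011) = (√(233701 - 227465) - 421669)/(-13/31 - 310011) = (√6236 - 421669)/(-9610354/31) = (2*√1559 - 421669)*(-31/9610354) = (-421669 + 2*√1559)*(-31/9610354) = 13071739/9610354 - 31*√1559/4805177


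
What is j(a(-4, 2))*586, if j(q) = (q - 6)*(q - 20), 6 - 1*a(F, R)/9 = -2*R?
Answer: 3445680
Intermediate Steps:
a(F, R) = 54 + 18*R (a(F, R) = 54 - (-18)*R = 54 + 18*R)
j(q) = (-20 + q)*(-6 + q) (j(q) = (-6 + q)*(-20 + q) = (-20 + q)*(-6 + q))
j(a(-4, 2))*586 = (120 + (54 + 18*2)² - 26*(54 + 18*2))*586 = (120 + (54 + 36)² - 26*(54 + 36))*586 = (120 + 90² - 26*90)*586 = (120 + 8100 - 2340)*586 = 5880*586 = 3445680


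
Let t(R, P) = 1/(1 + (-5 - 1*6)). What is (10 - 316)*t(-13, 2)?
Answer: 153/5 ≈ 30.600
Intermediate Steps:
t(R, P) = -⅒ (t(R, P) = 1/(1 + (-5 - 6)) = 1/(1 - 11) = 1/(-10) = -⅒)
(10 - 316)*t(-13, 2) = (10 - 316)*(-⅒) = -306*(-⅒) = 153/5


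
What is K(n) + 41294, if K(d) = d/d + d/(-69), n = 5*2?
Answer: 2849345/69 ≈ 41295.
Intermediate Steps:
n = 10
K(d) = 1 - d/69 (K(d) = 1 + d*(-1/69) = 1 - d/69)
K(n) + 41294 = (1 - 1/69*10) + 41294 = (1 - 10/69) + 41294 = 59/69 + 41294 = 2849345/69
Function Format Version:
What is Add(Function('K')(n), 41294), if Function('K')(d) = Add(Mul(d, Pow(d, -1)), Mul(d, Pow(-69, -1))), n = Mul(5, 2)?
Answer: Rational(2849345, 69) ≈ 41295.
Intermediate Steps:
n = 10
Function('K')(d) = Add(1, Mul(Rational(-1, 69), d)) (Function('K')(d) = Add(1, Mul(d, Rational(-1, 69))) = Add(1, Mul(Rational(-1, 69), d)))
Add(Function('K')(n), 41294) = Add(Add(1, Mul(Rational(-1, 69), 10)), 41294) = Add(Add(1, Rational(-10, 69)), 41294) = Add(Rational(59, 69), 41294) = Rational(2849345, 69)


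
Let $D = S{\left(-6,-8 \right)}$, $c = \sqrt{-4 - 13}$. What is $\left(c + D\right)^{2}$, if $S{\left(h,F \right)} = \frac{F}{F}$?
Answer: $\left(1 + i \sqrt{17}\right)^{2} \approx -16.0 + 8.2462 i$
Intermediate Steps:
$S{\left(h,F \right)} = 1$
$c = i \sqrt{17}$ ($c = \sqrt{-4 - 13} = \sqrt{-17} = i \sqrt{17} \approx 4.1231 i$)
$D = 1$
$\left(c + D\right)^{2} = \left(i \sqrt{17} + 1\right)^{2} = \left(1 + i \sqrt{17}\right)^{2}$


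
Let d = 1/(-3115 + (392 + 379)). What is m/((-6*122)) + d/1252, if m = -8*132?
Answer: 258252483/179015968 ≈ 1.4426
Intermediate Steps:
m = -1056
d = -1/2344 (d = 1/(-3115 + 771) = 1/(-2344) = -1/2344 ≈ -0.00042662)
m/((-6*122)) + d/1252 = -1056/((-6*122)) - 1/2344/1252 = -1056/(-732) - 1/2344*1/1252 = -1056*(-1/732) - 1/2934688 = 88/61 - 1/2934688 = 258252483/179015968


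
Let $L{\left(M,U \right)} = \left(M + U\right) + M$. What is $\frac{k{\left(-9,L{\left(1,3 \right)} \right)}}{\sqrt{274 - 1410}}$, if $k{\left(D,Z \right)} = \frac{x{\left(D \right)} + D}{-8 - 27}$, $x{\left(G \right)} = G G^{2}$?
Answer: $- \frac{369 i \sqrt{71}}{4970} \approx - 0.6256 i$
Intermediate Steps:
$L{\left(M,U \right)} = U + 2 M$
$x{\left(G \right)} = G^{3}$
$k{\left(D,Z \right)} = - \frac{D}{35} - \frac{D^{3}}{35}$ ($k{\left(D,Z \right)} = \frac{D^{3} + D}{-8 - 27} = \frac{D + D^{3}}{-35} = \left(D + D^{3}\right) \left(- \frac{1}{35}\right) = - \frac{D}{35} - \frac{D^{3}}{35}$)
$\frac{k{\left(-9,L{\left(1,3 \right)} \right)}}{\sqrt{274 - 1410}} = \frac{\frac{1}{35} \left(-9\right) \left(-1 - \left(-9\right)^{2}\right)}{\sqrt{274 - 1410}} = \frac{\frac{1}{35} \left(-9\right) \left(-1 - 81\right)}{\sqrt{-1136}} = \frac{\frac{1}{35} \left(-9\right) \left(-1 - 81\right)}{4 i \sqrt{71}} = \frac{1}{35} \left(-9\right) \left(-82\right) \left(- \frac{i \sqrt{71}}{284}\right) = \frac{738 \left(- \frac{i \sqrt{71}}{284}\right)}{35} = - \frac{369 i \sqrt{71}}{4970}$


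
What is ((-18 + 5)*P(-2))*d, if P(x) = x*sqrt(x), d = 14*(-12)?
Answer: -4368*I*sqrt(2) ≈ -6177.3*I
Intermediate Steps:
d = -168
P(x) = x**(3/2)
((-18 + 5)*P(-2))*d = ((-18 + 5)*(-2)**(3/2))*(-168) = -(-26)*I*sqrt(2)*(-168) = (26*I*sqrt(2))*(-168) = -4368*I*sqrt(2)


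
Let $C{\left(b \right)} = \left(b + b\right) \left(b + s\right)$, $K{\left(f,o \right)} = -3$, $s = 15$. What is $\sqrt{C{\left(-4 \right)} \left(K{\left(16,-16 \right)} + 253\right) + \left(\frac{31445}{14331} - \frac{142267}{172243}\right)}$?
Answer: $\frac{i \sqrt{134039199180646473201786}}{2468414433} \approx 148.32 i$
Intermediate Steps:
$C{\left(b \right)} = 2 b \left(15 + b\right)$ ($C{\left(b \right)} = \left(b + b\right) \left(b + 15\right) = 2 b \left(15 + b\right)$)
$\sqrt{C{\left(-4 \right)} \left(K{\left(16,-16 \right)} + 253\right) + \left(\frac{31445}{14331} - \frac{142267}{172243}\right)} = \sqrt{2 \left(-4\right) \left(15 - 4\right) \left(-3 + 253\right) + \left(\frac{31445}{14331} - \frac{142267}{172243}\right)} = \sqrt{2 \left(-4\right) 11 \cdot 250 + \left(31445 \cdot \frac{1}{14331} - \frac{142267}{172243}\right)} = \sqrt{\left(-88\right) 250 + \left(\frac{31445}{14331} - \frac{142267}{172243}\right)} = \sqrt{-22000 + \frac{3377352758}{2468414433}} = \sqrt{- \frac{54301740173242}{2468414433}} = \frac{i \sqrt{134039199180646473201786}}{2468414433}$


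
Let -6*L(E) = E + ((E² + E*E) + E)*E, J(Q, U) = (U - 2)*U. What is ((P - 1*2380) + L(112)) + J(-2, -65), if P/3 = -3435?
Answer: -1436246/3 ≈ -4.7875e+5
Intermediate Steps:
J(Q, U) = U*(-2 + U) (J(Q, U) = (-2 + U)*U = U*(-2 + U))
P = -10305 (P = 3*(-3435) = -10305)
L(E) = -E/6 - E*(E + 2*E²)/6 (L(E) = -(E + ((E² + E*E) + E)*E)/6 = -(E + ((E² + E²) + E)*E)/6 = -(E + (2*E² + E)*E)/6 = -(E + (E + 2*E²)*E)/6 = -(E + E*(E + 2*E²))/6 = -E/6 - E*(E + 2*E²)/6)
((P - 1*2380) + L(112)) + J(-2, -65) = ((-10305 - 1*2380) - ⅙*112*(1 + 112 + 2*112²)) - 65*(-2 - 65) = ((-10305 - 2380) - ⅙*112*(1 + 112 + 2*12544)) - 65*(-67) = (-12685 - ⅙*112*(1 + 112 + 25088)) + 4355 = (-12685 - ⅙*112*25201) + 4355 = (-12685 - 1411256/3) + 4355 = -1449311/3 + 4355 = -1436246/3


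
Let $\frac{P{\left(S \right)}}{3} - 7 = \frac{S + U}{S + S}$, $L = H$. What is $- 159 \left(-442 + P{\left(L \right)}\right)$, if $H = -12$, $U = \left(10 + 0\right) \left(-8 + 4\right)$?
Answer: $\frac{131811}{2} \approx 65906.0$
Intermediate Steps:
$U = -40$ ($U = 10 \left(-4\right) = -40$)
$L = -12$
$P{\left(S \right)} = 21 + \frac{3 \left(-40 + S\right)}{2 S}$ ($P{\left(S \right)} = 21 + 3 \frac{S - 40}{S + S} = 21 + 3 \frac{-40 + S}{2 S} = 21 + \frac{3 \left(-40 + S\right)}{2 S}$)
$- 159 \left(-442 + P{\left(L \right)}\right) = - 159 \left(-442 + \left(\frac{45}{2} - \frac{60}{-12}\right)\right) = - 159 \left(-442 + \left(\frac{45}{2} - -5\right)\right) = - 159 \left(-442 + \left(\frac{45}{2} + 5\right)\right) = - 159 \left(-442 + \frac{55}{2}\right) = \left(-159\right) \left(- \frac{829}{2}\right) = \frac{131811}{2}$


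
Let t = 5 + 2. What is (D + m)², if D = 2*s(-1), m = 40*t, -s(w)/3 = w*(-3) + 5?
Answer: 53824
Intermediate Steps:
t = 7
s(w) = -15 + 9*w (s(w) = -3*(w*(-3) + 5) = -3*(-3*w + 5) = -3*(5 - 3*w) = -15 + 9*w)
m = 280 (m = 40*7 = 280)
D = -48 (D = 2*(-15 + 9*(-1)) = 2*(-15 - 9) = 2*(-24) = -48)
(D + m)² = (-48 + 280)² = 232² = 53824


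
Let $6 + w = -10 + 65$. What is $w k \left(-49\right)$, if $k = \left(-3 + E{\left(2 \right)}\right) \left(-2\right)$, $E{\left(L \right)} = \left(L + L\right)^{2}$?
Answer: $62426$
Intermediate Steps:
$E{\left(L \right)} = 4 L^{2}$ ($E{\left(L \right)} = \left(2 L\right)^{2} = 4 L^{2}$)
$w = 49$ ($w = -6 + \left(-10 + 65\right) = -6 + 55 = 49$)
$k = -26$ ($k = \left(-3 + 4 \cdot 2^{2}\right) \left(-2\right) = \left(-3 + 4 \cdot 4\right) \left(-2\right) = \left(-3 + 16\right) \left(-2\right) = 13 \left(-2\right) = -26$)
$w k \left(-49\right) = 49 \left(\left(-26\right) \left(-49\right)\right) = 49 \cdot 1274 = 62426$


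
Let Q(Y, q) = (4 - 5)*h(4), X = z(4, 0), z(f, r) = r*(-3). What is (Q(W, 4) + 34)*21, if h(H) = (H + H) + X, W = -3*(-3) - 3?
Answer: 546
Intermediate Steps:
z(f, r) = -3*r
X = 0 (X = -3*0 = 0)
W = 6 (W = 9 - 3 = 6)
h(H) = 2*H (h(H) = (H + H) + 0 = 2*H + 0 = 2*H)
Q(Y, q) = -8 (Q(Y, q) = (4 - 5)*(2*4) = -1*8 = -8)
(Q(W, 4) + 34)*21 = (-8 + 34)*21 = 26*21 = 546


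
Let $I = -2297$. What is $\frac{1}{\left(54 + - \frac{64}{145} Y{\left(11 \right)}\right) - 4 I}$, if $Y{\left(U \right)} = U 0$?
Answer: $\frac{1}{9242} \approx 0.0001082$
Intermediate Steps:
$Y{\left(U \right)} = 0$
$\frac{1}{\left(54 + - \frac{64}{145} Y{\left(11 \right)}\right) - 4 I} = \frac{1}{\left(54 + - \frac{64}{145} \cdot 0\right) - -9188} = \frac{1}{\left(54 + \left(-64\right) \frac{1}{145} \cdot 0\right) + 9188} = \frac{1}{\left(54 - 0\right) + 9188} = \frac{1}{\left(54 + 0\right) + 9188} = \frac{1}{54 + 9188} = \frac{1}{9242}$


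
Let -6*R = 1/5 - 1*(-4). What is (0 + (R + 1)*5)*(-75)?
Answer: -225/2 ≈ -112.50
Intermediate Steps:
R = -7/10 (R = -(1/5 - 1*(-4))/6 = -(⅕ + 4)/6 = -⅙*21/5 = -7/10 ≈ -0.70000)
(0 + (R + 1)*5)*(-75) = (0 + (-7/10 + 1)*5)*(-75) = (0 + (3/10)*5)*(-75) = (0 + 3/2)*(-75) = (3/2)*(-75) = -225/2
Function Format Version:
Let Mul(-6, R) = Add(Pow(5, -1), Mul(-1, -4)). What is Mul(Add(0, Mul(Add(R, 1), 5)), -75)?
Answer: Rational(-225, 2) ≈ -112.50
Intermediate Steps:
R = Rational(-7, 10) (R = Mul(Rational(-1, 6), Add(Pow(5, -1), Mul(-1, -4))) = Mul(Rational(-1, 6), Add(Rational(1, 5), 4)) = Mul(Rational(-1, 6), Rational(21, 5)) = Rational(-7, 10) ≈ -0.70000)
Mul(Add(0, Mul(Add(R, 1), 5)), -75) = Mul(Add(0, Mul(Add(Rational(-7, 10), 1), 5)), -75) = Mul(Add(0, Mul(Rational(3, 10), 5)), -75) = Mul(Add(0, Rational(3, 2)), -75) = Mul(Rational(3, 2), -75) = Rational(-225, 2)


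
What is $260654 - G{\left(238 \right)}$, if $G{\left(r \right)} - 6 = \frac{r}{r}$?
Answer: $260647$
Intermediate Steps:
$G{\left(r \right)} = 7$ ($G{\left(r \right)} = 6 + \frac{r}{r} = 6 + 1 = 7$)
$260654 - G{\left(238 \right)} = 260654 - 7 = 260647$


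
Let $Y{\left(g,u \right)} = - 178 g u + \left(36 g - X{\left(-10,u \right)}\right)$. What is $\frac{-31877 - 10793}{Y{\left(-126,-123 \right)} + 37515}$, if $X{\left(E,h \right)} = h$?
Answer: $\frac{1255}{80163} \approx 0.015656$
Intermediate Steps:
$Y{\left(g,u \right)} = - u + 36 g - 178 g u$ ($Y{\left(g,u \right)} = - 178 g u + \left(36 g - u\right) = - 178 g u + \left(- u + 36 g\right) = - u + 36 g - 178 g u$)
$\frac{-31877 - 10793}{Y{\left(-126,-123 \right)} + 37515} = \frac{-31877 - 10793}{\left(\left(-1\right) \left(-123\right) + 36 \left(-126\right) - \left(-22428\right) \left(-123\right)\right) + 37515} = - \frac{42670}{\left(123 - 4536 - 2758644\right) + 37515} = - \frac{42670}{-2763057 + 37515} = - \frac{42670}{-2725542} = \left(-42670\right) \left(- \frac{1}{2725542}\right) = \frac{1255}{80163}$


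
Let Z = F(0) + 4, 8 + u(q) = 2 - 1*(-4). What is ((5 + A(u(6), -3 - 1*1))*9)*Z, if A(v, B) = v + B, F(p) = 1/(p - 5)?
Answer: -171/5 ≈ -34.200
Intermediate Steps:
u(q) = -2 (u(q) = -8 + (2 - 1*(-4)) = -8 + (2 + 4) = -8 + 6 = -2)
F(p) = 1/(-5 + p)
A(v, B) = B + v
Z = 19/5 (Z = 1/(-5 + 0) + 4 = 1/(-5) + 4 = -⅕ + 4 = 19/5 ≈ 3.8000)
((5 + A(u(6), -3 - 1*1))*9)*Z = ((5 + ((-3 - 1*1) - 2))*9)*(19/5) = ((5 + ((-3 - 1) - 2))*9)*(19/5) = ((5 + (-4 - 2))*9)*(19/5) = ((5 - 6)*9)*(19/5) = -1*9*(19/5) = -9*19/5 = -171/5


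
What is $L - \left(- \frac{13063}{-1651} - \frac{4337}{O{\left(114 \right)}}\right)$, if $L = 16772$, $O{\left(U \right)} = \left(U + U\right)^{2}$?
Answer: $\frac{1438794788243}{85825584} \approx 16764.0$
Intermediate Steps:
$O{\left(U \right)} = 4 U^{2}$ ($O{\left(U \right)} = \left(2 U\right)^{2} = 4 U^{2}$)
$L - \left(- \frac{13063}{-1651} - \frac{4337}{O{\left(114 \right)}}\right) = 16772 - \left(- \frac{13063}{-1651} - \frac{4337}{4 \cdot 114^{2}}\right) = 16772 - \left(\left(-13063\right) \left(- \frac{1}{1651}\right) - \frac{4337}{4 \cdot 12996}\right) = 16772 - \left(\frac{13063}{1651} - \frac{4337}{51984}\right) = 16772 - \frac{671906605}{85825584} = \frac{1438794788243}{85825584}$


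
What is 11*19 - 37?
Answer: 172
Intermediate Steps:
11*19 - 37 = 209 - 37 = 172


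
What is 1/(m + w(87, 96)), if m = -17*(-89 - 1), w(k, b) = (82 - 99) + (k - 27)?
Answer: 1/1573 ≈ 0.00063573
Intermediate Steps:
w(k, b) = -44 + k (w(k, b) = -17 + (-27 + k) = -44 + k)
m = 1530 (m = -17*(-90) = 1530)
1/(m + w(87, 96)) = 1/(1530 + (-44 + 87)) = 1/(1530 + 43) = 1/1573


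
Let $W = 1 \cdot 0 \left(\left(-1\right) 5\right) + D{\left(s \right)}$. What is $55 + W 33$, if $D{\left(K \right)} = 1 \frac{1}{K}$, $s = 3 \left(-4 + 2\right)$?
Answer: $\frac{99}{2} \approx 49.5$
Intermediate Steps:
$s = -6$ ($s = 3 \left(-2\right) = -6$)
$D{\left(K \right)} = \frac{1}{K}$
$W = - \frac{1}{6}$ ($W = 1 \cdot 0 \left(\left(-1\right) 5\right) + \frac{1}{-6} = 0 \left(-5\right) - \frac{1}{6} = 0 - \frac{1}{6} = - \frac{1}{6} \approx -0.16667$)
$55 + W 33 = 55 - \frac{11}{2} = \frac{99}{2}$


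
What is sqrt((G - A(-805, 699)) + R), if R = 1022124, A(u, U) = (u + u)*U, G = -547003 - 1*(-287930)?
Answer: sqrt(1888441) ≈ 1374.2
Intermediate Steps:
G = -259073 (G = -547003 + 287930 = -259073)
A(u, U) = 2*U*u (A(u, U) = (2*u)*U = 2*U*u)
sqrt((G - A(-805, 699)) + R) = sqrt((-259073 - 2*699*(-805)) + 1022124) = sqrt((-259073 - 1*(-1125390)) + 1022124) = sqrt((-259073 + 1125390) + 1022124) = sqrt(866317 + 1022124) = sqrt(1888441)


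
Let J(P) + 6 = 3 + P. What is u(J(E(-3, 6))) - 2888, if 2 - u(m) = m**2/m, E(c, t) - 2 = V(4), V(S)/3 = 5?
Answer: -2900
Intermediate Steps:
V(S) = 15 (V(S) = 3*5 = 15)
E(c, t) = 17 (E(c, t) = 2 + 15 = 17)
J(P) = -3 + P (J(P) = -6 + (3 + P) = -3 + P)
u(m) = 2 - m (u(m) = 2 - m**2/m = 2 - m)
u(J(E(-3, 6))) - 2888 = (2 - (-3 + 17)) - 2888 = (2 - 1*14) - 2888 = (2 - 14) - 2888 = -12 - 2888 = -2900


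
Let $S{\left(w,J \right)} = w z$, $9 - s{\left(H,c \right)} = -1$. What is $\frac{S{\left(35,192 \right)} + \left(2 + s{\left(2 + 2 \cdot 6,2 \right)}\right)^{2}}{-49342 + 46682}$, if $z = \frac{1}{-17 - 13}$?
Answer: $- \frac{857}{15960} \approx -0.053697$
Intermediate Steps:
$s{\left(H,c \right)} = 10$ ($s{\left(H,c \right)} = 9 - -1 = 9 + 1 = 10$)
$z = - \frac{1}{30}$ ($z = \frac{1}{-30} = - \frac{1}{30} \approx -0.033333$)
$S{\left(w,J \right)} = - \frac{w}{30}$ ($S{\left(w,J \right)} = w \left(- \frac{1}{30}\right) = - \frac{w}{30}$)
$\frac{S{\left(35,192 \right)} + \left(2 + s{\left(2 + 2 \cdot 6,2 \right)}\right)^{2}}{-49342 + 46682} = \frac{\left(- \frac{1}{30}\right) 35 + \left(2 + 10\right)^{2}}{-49342 + 46682} = \frac{- \frac{7}{6} + 12^{2}}{-2660} = \left(- \frac{7}{6} + 144\right) \left(- \frac{1}{2660}\right) = \frac{857}{6} \left(- \frac{1}{2660}\right) = - \frac{857}{15960}$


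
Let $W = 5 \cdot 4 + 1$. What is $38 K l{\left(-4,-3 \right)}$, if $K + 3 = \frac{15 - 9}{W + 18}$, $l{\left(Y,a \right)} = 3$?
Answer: $- \frac{4218}{13} \approx -324.46$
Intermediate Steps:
$W = 21$ ($W = 20 + 1 = 21$)
$K = - \frac{37}{13}$ ($K = -3 + \frac{15 - 9}{21 + 18} = -3 + \frac{6}{39} = -3 + 6 \cdot \frac{1}{39} = -3 + \frac{2}{13} = - \frac{37}{13} \approx -2.8462$)
$38 K l{\left(-4,-3 \right)} = 38 \left(- \frac{37}{13}\right) 3 = \left(- \frac{1406}{13}\right) 3 = - \frac{4218}{13}$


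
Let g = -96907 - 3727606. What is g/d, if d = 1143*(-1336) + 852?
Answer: 546359/218028 ≈ 2.5059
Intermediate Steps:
g = -3824513
d = -1526196 (d = -1527048 + 852 = -1526196)
g/d = -3824513/(-1526196) = -3824513*(-1/1526196) = 546359/218028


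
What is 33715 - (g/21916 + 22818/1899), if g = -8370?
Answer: 233780500567/6936414 ≈ 33703.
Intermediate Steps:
33715 - (g/21916 + 22818/1899) = 33715 - (-8370/21916 + 22818/1899) = 33715 - (-8370*1/21916 + 22818*(1/1899)) = 33715 - (-4185/10958 + 7606/633) = 33715 - 1*80697443/6936414 = 33715 - 80697443/6936414 = 233780500567/6936414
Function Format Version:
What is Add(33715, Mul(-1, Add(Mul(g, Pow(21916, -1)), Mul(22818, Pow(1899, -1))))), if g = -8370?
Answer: Rational(233780500567, 6936414) ≈ 33703.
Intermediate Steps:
Add(33715, Mul(-1, Add(Mul(g, Pow(21916, -1)), Mul(22818, Pow(1899, -1))))) = Add(33715, Mul(-1, Add(Mul(-8370, Pow(21916, -1)), Mul(22818, Pow(1899, -1))))) = Add(33715, Mul(-1, Add(Mul(-8370, Rational(1, 21916)), Mul(22818, Rational(1, 1899))))) = Add(33715, Mul(-1, Add(Rational(-4185, 10958), Rational(7606, 633)))) = Add(33715, Mul(-1, Rational(80697443, 6936414))) = Add(33715, Rational(-80697443, 6936414)) = Rational(233780500567, 6936414)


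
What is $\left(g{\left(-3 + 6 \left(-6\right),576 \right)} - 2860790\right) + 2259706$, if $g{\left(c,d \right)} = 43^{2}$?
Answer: $-599235$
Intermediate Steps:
$g{\left(c,d \right)} = 1849$
$\left(g{\left(-3 + 6 \left(-6\right),576 \right)} - 2860790\right) + 2259706 = \left(1849 - 2860790\right) + 2259706 = -2858941 + 2259706 = -599235$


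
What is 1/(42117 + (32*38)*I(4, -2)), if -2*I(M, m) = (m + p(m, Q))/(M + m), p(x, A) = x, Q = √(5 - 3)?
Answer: 1/43333 ≈ 2.3077e-5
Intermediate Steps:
Q = √2 ≈ 1.4142
I(M, m) = -m/(M + m) (I(M, m) = -(m + m)/(2*(M + m)) = -2*m/(2*(M + m)) = -m/(M + m))
1/(42117 + (32*38)*I(4, -2)) = 1/(42117 + (32*38)*(-1*(-2)/(4 - 2))) = 1/(42117 + 1216*(-1*(-2)/2)) = 1/(42117 + 1216*(-1*(-2)*½)) = 1/(42117 + 1216*1) = 1/(42117 + 1216) = 1/43333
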